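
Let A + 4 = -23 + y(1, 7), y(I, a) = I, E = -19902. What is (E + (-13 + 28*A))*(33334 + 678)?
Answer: -702109716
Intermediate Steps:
A = -26 (A = -4 + (-23 + 1) = -4 - 22 = -26)
(E + (-13 + 28*A))*(33334 + 678) = (-19902 + (-13 + 28*(-26)))*(33334 + 678) = (-19902 + (-13 - 728))*34012 = (-19902 - 741)*34012 = -20643*34012 = -702109716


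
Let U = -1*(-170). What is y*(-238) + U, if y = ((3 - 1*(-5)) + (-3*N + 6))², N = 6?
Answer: -3638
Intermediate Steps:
U = 170
y = 16 (y = ((3 - 1*(-5)) + (-3*6 + 6))² = ((3 + 5) + (-18 + 6))² = (8 - 12)² = (-4)² = 16)
y*(-238) + U = 16*(-238) + 170 = -3808 + 170 = -3638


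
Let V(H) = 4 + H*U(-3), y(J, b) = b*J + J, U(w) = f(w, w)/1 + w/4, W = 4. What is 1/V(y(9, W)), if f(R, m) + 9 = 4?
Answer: -4/1019 ≈ -0.0039254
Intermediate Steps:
f(R, m) = -5 (f(R, m) = -9 + 4 = -5)
U(w) = -5 + w/4 (U(w) = -5/1 + w/4 = -5*1 + w*(1/4) = -5 + w/4)
y(J, b) = J + J*b (y(J, b) = J*b + J = J + J*b)
V(H) = 4 - 23*H/4 (V(H) = 4 + H*(-5 + (1/4)*(-3)) = 4 + H*(-5 - 3/4) = 4 + H*(-23/4) = 4 - 23*H/4)
1/V(y(9, W)) = 1/(4 - 207*(1 + 4)/4) = 1/(4 - 207*5/4) = 1/(4 - 23/4*45) = 1/(4 - 1035/4) = 1/(-1019/4) = -4/1019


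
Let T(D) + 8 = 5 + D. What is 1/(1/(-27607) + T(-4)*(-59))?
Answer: 27607/11401690 ≈ 0.0024213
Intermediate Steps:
T(D) = -3 + D (T(D) = -8 + (5 + D) = -3 + D)
1/(1/(-27607) + T(-4)*(-59)) = 1/(1/(-27607) + (-3 - 4)*(-59)) = 1/(-1/27607 - 7*(-59)) = 1/(-1/27607 + 413) = 1/(11401690/27607) = 27607/11401690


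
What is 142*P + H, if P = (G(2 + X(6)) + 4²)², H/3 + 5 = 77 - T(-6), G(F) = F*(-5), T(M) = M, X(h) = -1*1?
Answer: 17416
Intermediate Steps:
X(h) = -1
G(F) = -5*F
H = 234 (H = -15 + 3*(77 - 1*(-6)) = -15 + 3*(77 + 6) = -15 + 3*83 = -15 + 249 = 234)
P = 121 (P = (-5*(2 - 1) + 4²)² = (-5*1 + 16)² = (-5 + 16)² = 11² = 121)
142*P + H = 142*121 + 234 = 17182 + 234 = 17416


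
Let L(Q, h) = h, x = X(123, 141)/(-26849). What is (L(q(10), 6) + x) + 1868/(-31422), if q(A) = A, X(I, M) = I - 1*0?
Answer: 2503938415/421824639 ≈ 5.9360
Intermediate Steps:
X(I, M) = I (X(I, M) = I + 0 = I)
x = -123/26849 (x = 123/(-26849) = 123*(-1/26849) = -123/26849 ≈ -0.0045812)
(L(q(10), 6) + x) + 1868/(-31422) = (6 - 123/26849) + 1868/(-31422) = 160971/26849 + 1868*(-1/31422) = 160971/26849 - 934/15711 = 2503938415/421824639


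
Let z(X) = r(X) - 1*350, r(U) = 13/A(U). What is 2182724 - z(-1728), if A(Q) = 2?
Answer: 4366135/2 ≈ 2.1831e+6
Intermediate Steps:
r(U) = 13/2
z(X) = -687/2 (z(X) = 13/2 - 1*350 = 13/2 - 350 = -687/2)
2182724 - z(-1728) = 2182724 - 1*(-687/2) = 2182724 + 687/2 = 4366135/2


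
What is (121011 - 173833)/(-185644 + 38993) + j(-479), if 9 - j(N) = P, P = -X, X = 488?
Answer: 72938369/146651 ≈ 497.36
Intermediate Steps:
P = -488 (P = -1*488 = -488)
j(N) = 497 (j(N) = 9 - 1*(-488) = 9 + 488 = 497)
(121011 - 173833)/(-185644 + 38993) + j(-479) = (121011 - 173833)/(-185644 + 38993) + 497 = -52822/(-146651) + 497 = -52822*(-1/146651) + 497 = 52822/146651 + 497 = 72938369/146651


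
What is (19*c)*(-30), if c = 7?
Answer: -3990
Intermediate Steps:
(19*c)*(-30) = (19*7)*(-30) = 133*(-30) = -3990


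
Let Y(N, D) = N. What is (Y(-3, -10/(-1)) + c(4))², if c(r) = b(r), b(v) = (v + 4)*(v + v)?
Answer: 3721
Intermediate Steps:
b(v) = 2*v*(4 + v) (b(v) = (4 + v)*(2*v) = 2*v*(4 + v))
c(r) = 2*r*(4 + r)
(Y(-3, -10/(-1)) + c(4))² = (-3 + 2*4*(4 + 4))² = (-3 + 2*4*8)² = (-3 + 64)² = 61² = 3721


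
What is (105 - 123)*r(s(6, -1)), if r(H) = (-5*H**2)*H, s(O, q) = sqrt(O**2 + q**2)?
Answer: 3330*sqrt(37) ≈ 20256.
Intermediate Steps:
r(H) = -5*H**3
(105 - 123)*r(s(6, -1)) = (105 - 123)*(-5*(6**2 + (-1)**2)**(3/2)) = -(-90)*(sqrt(36 + 1))**3 = -(-90)*(sqrt(37))**3 = -(-90)*37*sqrt(37) = -(-3330)*sqrt(37) = 3330*sqrt(37)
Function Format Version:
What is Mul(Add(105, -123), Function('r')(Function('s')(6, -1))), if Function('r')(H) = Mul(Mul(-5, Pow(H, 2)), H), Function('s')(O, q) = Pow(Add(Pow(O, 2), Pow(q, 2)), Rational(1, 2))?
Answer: Mul(3330, Pow(37, Rational(1, 2))) ≈ 20256.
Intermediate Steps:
Function('r')(H) = Mul(-5, Pow(H, 3))
Mul(Add(105, -123), Function('r')(Function('s')(6, -1))) = Mul(Add(105, -123), Mul(-5, Pow(Pow(Add(Pow(6, 2), Pow(-1, 2)), Rational(1, 2)), 3))) = Mul(-18, Mul(-5, Pow(Pow(Add(36, 1), Rational(1, 2)), 3))) = Mul(-18, Mul(-5, Pow(Pow(37, Rational(1, 2)), 3))) = Mul(-18, Mul(-5, Mul(37, Pow(37, Rational(1, 2))))) = Mul(-18, Mul(-185, Pow(37, Rational(1, 2)))) = Mul(3330, Pow(37, Rational(1, 2)))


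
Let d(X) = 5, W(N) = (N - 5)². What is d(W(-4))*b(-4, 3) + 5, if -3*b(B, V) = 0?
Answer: 5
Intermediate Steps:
W(N) = (-5 + N)²
b(B, V) = 0 (b(B, V) = -⅓*0 = 0)
d(W(-4))*b(-4, 3) + 5 = 5*0 + 5 = 0 + 5 = 5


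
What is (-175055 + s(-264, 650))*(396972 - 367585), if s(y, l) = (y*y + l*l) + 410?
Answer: 9331871237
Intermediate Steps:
s(y, l) = 410 + l**2 + y**2 (s(y, l) = (y**2 + l**2) + 410 = (l**2 + y**2) + 410 = 410 + l**2 + y**2)
(-175055 + s(-264, 650))*(396972 - 367585) = (-175055 + (410 + 650**2 + (-264)**2))*(396972 - 367585) = (-175055 + (410 + 422500 + 69696))*29387 = (-175055 + 492606)*29387 = 317551*29387 = 9331871237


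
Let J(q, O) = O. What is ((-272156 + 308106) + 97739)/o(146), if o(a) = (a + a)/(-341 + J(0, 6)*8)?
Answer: -39170877/292 ≈ -1.3415e+5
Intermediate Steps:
o(a) = -2*a/293 (o(a) = (a + a)/(-341 + 6*8) = (2*a)/(-341 + 48) = (2*a)/(-293) = (2*a)*(-1/293) = -2*a/293)
((-272156 + 308106) + 97739)/o(146) = ((-272156 + 308106) + 97739)/((-2/293*146)) = (35950 + 97739)/(-292/293) = 133689*(-293/292) = -39170877/292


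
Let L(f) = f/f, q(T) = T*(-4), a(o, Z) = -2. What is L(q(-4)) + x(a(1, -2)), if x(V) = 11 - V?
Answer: 14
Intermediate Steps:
q(T) = -4*T
L(f) = 1
L(q(-4)) + x(a(1, -2)) = 1 + (11 - 1*(-2)) = 1 + (11 + 2) = 1 + 13 = 14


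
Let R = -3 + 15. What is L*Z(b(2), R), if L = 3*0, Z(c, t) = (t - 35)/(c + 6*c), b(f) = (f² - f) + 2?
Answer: 0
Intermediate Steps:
b(f) = 2 + f² - f
R = 12
Z(c, t) = (-35 + t)/(7*c) (Z(c, t) = (-35 + t)/((7*c)) = (-35 + t)*(1/(7*c)) = (-35 + t)/(7*c))
L = 0
L*Z(b(2), R) = 0*((-35 + 12)/(7*(2 + 2² - 1*2))) = 0*((⅐)*(-23)/(2 + 4 - 2)) = 0*((⅐)*(-23)/4) = 0*((⅐)*(¼)*(-23)) = 0*(-23/28) = 0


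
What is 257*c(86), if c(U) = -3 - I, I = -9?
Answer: 1542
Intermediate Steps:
c(U) = 6 (c(U) = -3 - 1*(-9) = -3 + 9 = 6)
257*c(86) = 257*6 = 1542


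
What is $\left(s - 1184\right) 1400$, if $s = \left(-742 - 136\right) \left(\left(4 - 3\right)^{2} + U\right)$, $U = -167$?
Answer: $202389600$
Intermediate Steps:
$s = 145748$ ($s = \left(-742 - 136\right) \left(\left(4 - 3\right)^{2} - 167\right) = - 878 \left(1^{2} - 167\right) = - 878 \left(1 - 167\right) = \left(-878\right) \left(-166\right) = 145748$)
$\left(s - 1184\right) 1400 = \left(145748 - 1184\right) 1400 = 144564 \cdot 1400 = 202389600$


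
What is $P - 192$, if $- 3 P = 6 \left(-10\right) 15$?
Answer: $108$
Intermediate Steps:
$P = 300$ ($P = - \frac{6 \left(-10\right) 15}{3} = - \frac{\left(-60\right) 15}{3} = \left(- \frac{1}{3}\right) \left(-900\right) = 300$)
$P - 192 = 300 - 192 = 108$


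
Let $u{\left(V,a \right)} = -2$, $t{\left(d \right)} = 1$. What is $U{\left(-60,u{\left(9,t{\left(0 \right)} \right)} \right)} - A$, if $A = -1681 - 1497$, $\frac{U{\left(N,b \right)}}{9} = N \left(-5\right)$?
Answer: $5878$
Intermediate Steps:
$U{\left(N,b \right)} = - 45 N$ ($U{\left(N,b \right)} = 9 N \left(-5\right) = 9 \left(- 5 N\right) = - 45 N$)
$A = -3178$
$U{\left(-60,u{\left(9,t{\left(0 \right)} \right)} \right)} - A = \left(-45\right) \left(-60\right) - -3178 = 2700 + 3178 = 5878$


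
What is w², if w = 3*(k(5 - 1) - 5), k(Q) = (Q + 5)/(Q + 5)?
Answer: 144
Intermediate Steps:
k(Q) = 1 (k(Q) = (5 + Q)/(5 + Q) = 1)
w = -12 (w = 3*(1 - 5) = 3*(-4) = -12)
w² = (-12)² = 144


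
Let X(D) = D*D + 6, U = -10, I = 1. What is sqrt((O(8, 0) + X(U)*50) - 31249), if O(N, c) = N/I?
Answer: I*sqrt(25941) ≈ 161.06*I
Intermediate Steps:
X(D) = 6 + D**2 (X(D) = D**2 + 6 = 6 + D**2)
O(N, c) = N (O(N, c) = N/1 = N*1 = N)
sqrt((O(8, 0) + X(U)*50) - 31249) = sqrt((8 + (6 + (-10)**2)*50) - 31249) = sqrt((8 + (6 + 100)*50) - 31249) = sqrt((8 + 106*50) - 31249) = sqrt((8 + 5300) - 31249) = sqrt(5308 - 31249) = sqrt(-25941) = I*sqrt(25941)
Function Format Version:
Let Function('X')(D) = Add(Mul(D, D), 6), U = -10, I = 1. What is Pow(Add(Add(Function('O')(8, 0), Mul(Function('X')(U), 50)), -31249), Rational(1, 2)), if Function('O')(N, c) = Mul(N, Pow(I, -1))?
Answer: Mul(I, Pow(25941, Rational(1, 2))) ≈ Mul(161.06, I)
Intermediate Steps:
Function('X')(D) = Add(6, Pow(D, 2)) (Function('X')(D) = Add(Pow(D, 2), 6) = Add(6, Pow(D, 2)))
Function('O')(N, c) = N (Function('O')(N, c) = Mul(N, Pow(1, -1)) = Mul(N, 1) = N)
Pow(Add(Add(Function('O')(8, 0), Mul(Function('X')(U), 50)), -31249), Rational(1, 2)) = Pow(Add(Add(8, Mul(Add(6, Pow(-10, 2)), 50)), -31249), Rational(1, 2)) = Pow(Add(Add(8, Mul(Add(6, 100), 50)), -31249), Rational(1, 2)) = Pow(Add(Add(8, Mul(106, 50)), -31249), Rational(1, 2)) = Pow(Add(Add(8, 5300), -31249), Rational(1, 2)) = Pow(Add(5308, -31249), Rational(1, 2)) = Pow(-25941, Rational(1, 2)) = Mul(I, Pow(25941, Rational(1, 2)))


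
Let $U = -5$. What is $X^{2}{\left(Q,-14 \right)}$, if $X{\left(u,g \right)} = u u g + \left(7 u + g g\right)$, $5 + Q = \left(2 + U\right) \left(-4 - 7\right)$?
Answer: $112021056$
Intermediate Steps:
$Q = 28$ ($Q = -5 + \left(2 - 5\right) \left(-4 - 7\right) = -5 - -33 = -5 + 33 = 28$)
$X{\left(u,g \right)} = g^{2} + 7 u + g u^{2}$ ($X{\left(u,g \right)} = u^{2} g + \left(7 u + g^{2}\right) = g u^{2} + \left(g^{2} + 7 u\right) = g^{2} + 7 u + g u^{2}$)
$X^{2}{\left(Q,-14 \right)} = \left(\left(-14\right)^{2} + 7 \cdot 28 - 14 \cdot 28^{2}\right)^{2} = \left(196 + 196 - 10976\right)^{2} = \left(-10584\right)^{2} = 112021056$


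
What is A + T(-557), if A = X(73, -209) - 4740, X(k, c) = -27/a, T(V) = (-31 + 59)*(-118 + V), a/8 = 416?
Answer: -78673947/3328 ≈ -23640.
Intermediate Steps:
a = 3328 (a = 8*416 = 3328)
T(V) = -3304 + 28*V (T(V) = 28*(-118 + V) = -3304 + 28*V)
X(k, c) = -27/3328
A = -15774747/3328 (A = -27/3328 - 4740 = -15774747/3328 ≈ -4740.0)
A + T(-557) = -15774747/3328 + (-3304 + 28*(-557)) = -15774747/3328 + (-3304 - 15596) = -15774747/3328 - 18900 = -78673947/3328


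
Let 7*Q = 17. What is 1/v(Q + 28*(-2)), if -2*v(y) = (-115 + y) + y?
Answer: 14/1555 ≈ 0.0090032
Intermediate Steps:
Q = 17/7 (Q = (⅐)*17 = 17/7 ≈ 2.4286)
v(y) = 115/2 - y (v(y) = -((-115 + y) + y)/2 = -(-115 + 2*y)/2 = 115/2 - y)
1/v(Q + 28*(-2)) = 1/(115/2 - (17/7 + 28*(-2))) = 1/(115/2 - (17/7 - 56)) = 1/(115/2 - 1*(-375/7)) = 1/(115/2 + 375/7) = 1/(1555/14) = 14/1555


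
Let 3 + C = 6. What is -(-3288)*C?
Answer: 9864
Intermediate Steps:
C = 3 (C = -3 + 6 = 3)
-(-3288)*C = -(-3288)*3 = -1644*(-6) = 9864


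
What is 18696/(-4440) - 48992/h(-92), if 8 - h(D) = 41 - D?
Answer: 1793229/4625 ≈ 387.73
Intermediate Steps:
h(D) = -33 + D (h(D) = 8 - (41 - D) = 8 + (-41 + D) = -33 + D)
18696/(-4440) - 48992/h(-92) = 18696/(-4440) - 48992/(-33 - 92) = 18696*(-1/4440) - 48992/(-125) = -779/185 - 48992*(-1/125) = -779/185 + 48992/125 = 1793229/4625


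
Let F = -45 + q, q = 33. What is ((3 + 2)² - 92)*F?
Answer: 804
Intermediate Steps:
F = -12 (F = -45 + 33 = -12)
((3 + 2)² - 92)*F = ((3 + 2)² - 92)*(-12) = (5² - 92)*(-12) = (25 - 92)*(-12) = -67*(-12) = 804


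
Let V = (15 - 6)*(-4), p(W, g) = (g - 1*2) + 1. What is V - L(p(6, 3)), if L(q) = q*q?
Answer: -40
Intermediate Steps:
p(W, g) = -1 + g (p(W, g) = (g - 2) + 1 = (-2 + g) + 1 = -1 + g)
V = -36 (V = 9*(-4) = -36)
L(q) = q²
V - L(p(6, 3)) = -36 - (-1 + 3)² = -36 - 1*2² = -36 - 1*4 = -36 - 4 = -40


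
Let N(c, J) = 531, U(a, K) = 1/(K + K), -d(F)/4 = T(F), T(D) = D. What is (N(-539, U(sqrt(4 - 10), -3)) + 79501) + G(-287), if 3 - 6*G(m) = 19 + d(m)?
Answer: 79838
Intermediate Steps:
d(F) = -4*F
U(a, K) = 1/(2*K)
G(m) = -8/3 + 2*m/3 (G(m) = 1/2 - (19 - 4*m)/6 = 1/2 + (-19/6 + 2*m/3) = -8/3 + 2*m/3)
(N(-539, U(sqrt(4 - 10), -3)) + 79501) + G(-287) = (531 + 79501) + (-8/3 + (2/3)*(-287)) = 80032 + (-8/3 - 574/3) = 80032 - 194 = 79838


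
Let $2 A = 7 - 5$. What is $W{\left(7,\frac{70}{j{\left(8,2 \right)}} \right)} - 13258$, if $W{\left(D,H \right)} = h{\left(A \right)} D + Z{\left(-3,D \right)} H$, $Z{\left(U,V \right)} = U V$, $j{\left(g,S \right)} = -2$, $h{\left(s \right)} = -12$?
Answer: $-12607$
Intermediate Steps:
$A = 1$ ($A = \frac{7 - 5}{2} = \frac{1}{2} \cdot 2 = 1$)
$W{\left(D,H \right)} = - 12 D - 3 D H$ ($W{\left(D,H \right)} = - 12 D + - 3 D H = - 12 D - 3 D H$)
$W{\left(7,\frac{70}{j{\left(8,2 \right)}} \right)} - 13258 = 3 \cdot 7 \left(-4 - \frac{70}{-2}\right) - 13258 = 3 \cdot 7 \left(-4 - 70 \left(- \frac{1}{2}\right)\right) - 13258 = 3 \cdot 7 \left(-4 - -35\right) - 13258 = 3 \cdot 7 \left(-4 + 35\right) - 13258 = 3 \cdot 7 \cdot 31 - 13258 = 651 - 13258 = -12607$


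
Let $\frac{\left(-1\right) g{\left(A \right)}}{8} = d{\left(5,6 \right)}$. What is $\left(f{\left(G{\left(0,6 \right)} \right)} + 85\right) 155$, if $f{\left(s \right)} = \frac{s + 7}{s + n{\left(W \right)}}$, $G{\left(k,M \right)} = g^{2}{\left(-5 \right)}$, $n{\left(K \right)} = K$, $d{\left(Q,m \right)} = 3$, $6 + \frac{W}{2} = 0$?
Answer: $\frac{7521065}{564} \approx 13335.0$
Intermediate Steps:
$W = -12$ ($W = -12 + 2 \cdot 0 = -12 + 0 = -12$)
$g{\left(A \right)} = -24$ ($g{\left(A \right)} = \left(-8\right) 3 = -24$)
$G{\left(k,M \right)} = 576$ ($G{\left(k,M \right)} = \left(-24\right)^{2} = 576$)
$f{\left(s \right)} = \frac{7 + s}{-12 + s}$ ($f{\left(s \right)} = \frac{s + 7}{s - 12} = \frac{7 + s}{-12 + s}$)
$\left(f{\left(G{\left(0,6 \right)} \right)} + 85\right) 155 = \left(\frac{7 + 576}{-12 + 576} + 85\right) 155 = \left(\frac{1}{564} \cdot 583 + 85\right) 155 = \left(\frac{583}{564} + 85\right) 155 = \frac{48523}{564} \cdot 155 = \frac{7521065}{564}$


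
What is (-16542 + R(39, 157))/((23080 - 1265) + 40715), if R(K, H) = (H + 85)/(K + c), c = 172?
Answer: -349012/1319383 ≈ -0.26453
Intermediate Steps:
R(K, H) = (85 + H)/(172 + K) (R(K, H) = (H + 85)/(K + 172) = (85 + H)/(172 + K))
(-16542 + R(39, 157))/((23080 - 1265) + 40715) = (-16542 + (85 + 157)/(172 + 39))/((23080 - 1265) + 40715) = (-16542 + 242/211)/(21815 + 40715) = (-16542 + (1/211)*242)/62530 = (-16542 + 242/211)*(1/62530) = -3490120/211*1/62530 = -349012/1319383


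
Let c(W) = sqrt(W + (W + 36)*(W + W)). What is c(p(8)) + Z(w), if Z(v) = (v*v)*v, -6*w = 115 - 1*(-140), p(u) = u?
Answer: -614125/8 + 2*sqrt(178) ≈ -76739.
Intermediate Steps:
w = -85/2 (w = -(115 - 1*(-140))/6 = -(115 + 140)/6 = -1/6*255 = -85/2 ≈ -42.500)
c(W) = sqrt(W + 2*W*(36 + W)) (c(W) = sqrt(W + (36 + W)*(2*W)) = sqrt(W + 2*W*(36 + W)))
Z(v) = v**3 (Z(v) = v**2*v = v**3)
c(p(8)) + Z(w) = sqrt(8*(73 + 2*8)) + (-85/2)**3 = sqrt(8*(73 + 16)) - 614125/8 = sqrt(8*89) - 614125/8 = sqrt(712) - 614125/8 = 2*sqrt(178) - 614125/8 = -614125/8 + 2*sqrt(178)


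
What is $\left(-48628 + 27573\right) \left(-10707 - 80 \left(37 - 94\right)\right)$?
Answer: $129425085$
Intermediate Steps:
$\left(-48628 + 27573\right) \left(-10707 - 80 \left(37 - 94\right)\right) = - 21055 \left(-10707 - -4560\right) = - 21055 \left(-10707 + 4560\right) = \left(-21055\right) \left(-6147\right) = 129425085$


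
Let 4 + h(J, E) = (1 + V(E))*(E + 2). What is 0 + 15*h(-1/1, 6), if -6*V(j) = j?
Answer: -60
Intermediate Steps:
V(j) = -j/6
h(J, E) = -4 + (1 - E/6)*(2 + E) (h(J, E) = -4 + (1 - E/6)*(E + 2) = -4 + (1 - E/6)*(2 + E))
0 + 15*h(-1/1, 6) = 0 + 15*(-2 - 1/6*6**2 + (2/3)*6) = 0 + 15*(-2 - 1/6*36 + 4) = 0 + 15*(-2 - 6 + 4) = 0 + 15*(-4) = 0 - 60 = -60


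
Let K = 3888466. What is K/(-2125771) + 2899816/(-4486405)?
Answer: -23609578062866/9537069643255 ≈ -2.4756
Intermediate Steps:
K/(-2125771) + 2899816/(-4486405) = 3888466/(-2125771) + 2899816/(-4486405) = 3888466*(-1/2125771) + 2899816*(-1/4486405) = -3888466/2125771 - 2899816/4486405 = -23609578062866/9537069643255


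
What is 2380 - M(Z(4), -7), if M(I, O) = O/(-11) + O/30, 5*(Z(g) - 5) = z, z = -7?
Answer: 785267/330 ≈ 2379.6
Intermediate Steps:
Z(g) = 18/5 (Z(g) = 5 + (1/5)*(-7) = 5 - 7/5 = 18/5)
M(I, O) = -19*O/330 (M(I, O) = O*(-1/11) + O*(1/30) = -O/11 + O/30 = -19*O/330)
2380 - M(Z(4), -7) = 2380 - (-19)*(-7)/330 = 2380 - 1*133/330 = 2380 - 133/330 = 785267/330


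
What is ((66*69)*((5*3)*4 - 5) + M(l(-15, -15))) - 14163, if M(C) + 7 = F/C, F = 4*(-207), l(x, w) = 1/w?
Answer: 248720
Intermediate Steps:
F = -828
M(C) = -7 - 828/C
((66*69)*((5*3)*4 - 5) + M(l(-15, -15))) - 14163 = ((66*69)*((5*3)*4 - 5) + (-7 - 828/(1/(-15)))) - 14163 = (4554*(15*4 - 5) + (-7 - 828/(-1/15))) - 14163 = (4554*(60 - 5) + (-7 - 828*(-15))) - 14163 = (4554*55 + (-7 + 12420)) - 14163 = (250470 + 12413) - 14163 = 262883 - 14163 = 248720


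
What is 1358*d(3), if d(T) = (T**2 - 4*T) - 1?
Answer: -5432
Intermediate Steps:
d(T) = -1 + T**2 - 4*T
1358*d(3) = 1358*(-1 + 3**2 - 4*3) = 1358*(-1 + 9 - 12) = 1358*(-4) = -5432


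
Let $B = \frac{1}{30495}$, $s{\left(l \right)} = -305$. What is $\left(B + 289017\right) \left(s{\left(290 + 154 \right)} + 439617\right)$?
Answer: $\frac{3871908564529792}{30495} \approx 1.2697 \cdot 10^{11}$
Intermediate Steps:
$B = \frac{1}{30495} \approx 3.2792 \cdot 10^{-5}$
$\left(B + 289017\right) \left(s{\left(290 + 154 \right)} + 439617\right) = \left(\frac{1}{30495} + 289017\right) \left(-305 + 439617\right) = \frac{8813573416}{30495} \cdot 439312 = \frac{3871908564529792}{30495}$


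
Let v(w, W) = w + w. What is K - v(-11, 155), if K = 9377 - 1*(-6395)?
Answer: 15794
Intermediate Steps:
K = 15772 (K = 9377 + 6395 = 15772)
v(w, W) = 2*w
K - v(-11, 155) = 15772 - 2*(-11) = 15772 - 1*(-22) = 15772 + 22 = 15794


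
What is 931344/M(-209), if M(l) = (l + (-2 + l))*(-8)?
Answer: 19403/70 ≈ 277.19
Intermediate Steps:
M(l) = 16 - 16*l (M(l) = (-2 + 2*l)*(-8) = 16 - 16*l)
931344/M(-209) = 931344/(16 - 16*(-209)) = 931344/(16 + 3344) = 931344/3360 = 931344*(1/3360) = 19403/70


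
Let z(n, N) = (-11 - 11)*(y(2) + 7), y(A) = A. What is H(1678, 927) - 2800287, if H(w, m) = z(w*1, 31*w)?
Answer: -2800485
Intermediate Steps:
z(n, N) = -198 (z(n, N) = (-11 - 11)*(2 + 7) = -22*9 = -198)
H(w, m) = -198
H(1678, 927) - 2800287 = -198 - 2800287 = -2800485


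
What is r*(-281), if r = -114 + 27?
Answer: 24447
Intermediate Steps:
r = -87
r*(-281) = -87*(-281) = 24447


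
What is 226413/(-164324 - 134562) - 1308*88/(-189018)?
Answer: -1398859715/9415805658 ≈ -0.14857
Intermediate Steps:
226413/(-164324 - 134562) - 1308*88/(-189018) = 226413/(-298886) - 115104*(-1/189018) = 226413*(-1/298886) + 19184/31503 = -226413/298886 + 19184/31503 = -1398859715/9415805658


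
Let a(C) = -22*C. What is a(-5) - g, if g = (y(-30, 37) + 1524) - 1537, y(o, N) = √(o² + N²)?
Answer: 123 - √2269 ≈ 75.366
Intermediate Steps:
y(o, N) = √(N² + o²)
g = -13 + √2269 (g = (√(37² + (-30)²) + 1524) - 1537 = (√(1369 + 900) + 1524) - 1537 = (√2269 + 1524) - 1537 = (1524 + √2269) - 1537 = -13 + √2269 ≈ 34.634)
a(-5) - g = -22*(-5) - (-13 + √2269) = 110 + (13 - √2269) = 123 - √2269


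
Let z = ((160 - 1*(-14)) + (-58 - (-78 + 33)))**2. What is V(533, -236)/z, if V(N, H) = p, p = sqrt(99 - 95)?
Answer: 2/25921 ≈ 7.7158e-5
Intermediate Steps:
p = 2 (p = sqrt(4) = 2)
V(N, H) = 2
z = 25921 (z = ((160 + 14) + (-58 - 1*(-45)))**2 = (174 + (-58 + 45))**2 = (174 - 13)**2 = 161**2 = 25921)
V(533, -236)/z = 2/25921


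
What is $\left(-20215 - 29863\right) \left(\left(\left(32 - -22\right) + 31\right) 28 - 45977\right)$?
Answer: $2183250566$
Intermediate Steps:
$\left(-20215 - 29863\right) \left(\left(\left(32 - -22\right) + 31\right) 28 - 45977\right) = - 50078 \left(\left(\left(32 + 22\right) + 31\right) 28 - 45977\right) = - 50078 \left(\left(54 + 31\right) 28 - 45977\right) = - 50078 \left(85 \cdot 28 - 45977\right) = - 50078 \left(2380 - 45977\right) = \left(-50078\right) \left(-43597\right) = 2183250566$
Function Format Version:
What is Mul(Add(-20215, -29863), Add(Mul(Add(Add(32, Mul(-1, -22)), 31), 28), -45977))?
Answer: 2183250566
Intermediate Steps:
Mul(Add(-20215, -29863), Add(Mul(Add(Add(32, Mul(-1, -22)), 31), 28), -45977)) = Mul(-50078, Add(Mul(Add(Add(32, 22), 31), 28), -45977)) = Mul(-50078, Add(Mul(Add(54, 31), 28), -45977)) = Mul(-50078, Add(Mul(85, 28), -45977)) = Mul(-50078, Add(2380, -45977)) = Mul(-50078, -43597) = 2183250566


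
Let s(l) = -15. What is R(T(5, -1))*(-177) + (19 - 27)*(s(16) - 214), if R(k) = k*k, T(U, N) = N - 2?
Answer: 239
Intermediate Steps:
T(U, N) = -2 + N
R(k) = k**2
R(T(5, -1))*(-177) + (19 - 27)*(s(16) - 214) = (-2 - 1)**2*(-177) + (19 - 27)*(-15 - 214) = (-3)**2*(-177) - 8*(-229) = 9*(-177) + 1832 = -1593 + 1832 = 239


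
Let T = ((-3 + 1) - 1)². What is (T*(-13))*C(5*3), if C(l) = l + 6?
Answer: -2457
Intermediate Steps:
C(l) = 6 + l
T = 9 (T = (-2 - 1)² = (-3)² = 9)
(T*(-13))*C(5*3) = (9*(-13))*(6 + 5*3) = -117*(6 + 15) = -117*21 = -2457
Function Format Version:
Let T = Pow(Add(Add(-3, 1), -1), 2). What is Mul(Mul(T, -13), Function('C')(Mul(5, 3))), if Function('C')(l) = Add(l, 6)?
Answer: -2457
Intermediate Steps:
Function('C')(l) = Add(6, l)
T = 9 (T = Pow(Add(-2, -1), 2) = Pow(-3, 2) = 9)
Mul(Mul(T, -13), Function('C')(Mul(5, 3))) = Mul(Mul(9, -13), Add(6, Mul(5, 3))) = Mul(-117, Add(6, 15)) = Mul(-117, 21) = -2457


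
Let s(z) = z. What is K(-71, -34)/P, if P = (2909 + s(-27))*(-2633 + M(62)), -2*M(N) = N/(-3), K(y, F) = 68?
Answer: -51/5668894 ≈ -8.9965e-6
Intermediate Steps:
M(N) = N/6 (M(N) = -N/(2*(-3)) = -N*(-1)/(2*3) = -(-1)*N/6 = N/6)
P = -22675576/3 (P = (2909 - 27)*(-2633 + (⅙)*62) = 2882*(-2633 + 31/3) = 2882*(-7868/3) = -22675576/3 ≈ -7.5585e+6)
K(-71, -34)/P = 68/(-22675576/3) = 68*(-3/22675576) = -51/5668894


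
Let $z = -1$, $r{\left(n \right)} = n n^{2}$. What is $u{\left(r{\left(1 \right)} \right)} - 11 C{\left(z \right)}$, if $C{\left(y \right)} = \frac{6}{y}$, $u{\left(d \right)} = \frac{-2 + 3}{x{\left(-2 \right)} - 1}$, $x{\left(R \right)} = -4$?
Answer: $\frac{329}{5} \approx 65.8$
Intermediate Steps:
$r{\left(n \right)} = n^{3}$
$u{\left(d \right)} = - \frac{1}{5}$ ($u{\left(d \right)} = \frac{-2 + 3}{-4 - 1} = 1 \frac{1}{-5} = 1 \left(- \frac{1}{5}\right) = - \frac{1}{5}$)
$u{\left(r{\left(1 \right)} \right)} - 11 C{\left(z \right)} = - \frac{1}{5} - 11 \frac{6}{-1} = - \frac{1}{5} - 11 \cdot 6 \left(-1\right) = - \frac{1}{5} - -66 = - \frac{1}{5} + 66 = \frac{329}{5}$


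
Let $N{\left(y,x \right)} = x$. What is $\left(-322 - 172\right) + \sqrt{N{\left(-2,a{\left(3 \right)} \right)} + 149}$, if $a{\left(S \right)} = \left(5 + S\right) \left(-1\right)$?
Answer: $-494 + \sqrt{141} \approx -482.13$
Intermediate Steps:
$a{\left(S \right)} = -5 - S$
$\left(-322 - 172\right) + \sqrt{N{\left(-2,a{\left(3 \right)} \right)} + 149} = \left(-322 - 172\right) + \sqrt{\left(-5 - 3\right) + 149} = -494 + \sqrt{\left(-5 - 3\right) + 149} = -494 + \sqrt{-8 + 149} = -494 + \sqrt{141}$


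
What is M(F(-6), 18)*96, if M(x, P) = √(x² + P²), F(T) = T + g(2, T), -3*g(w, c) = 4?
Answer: 320*√34 ≈ 1865.9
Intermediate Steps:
g(w, c) = -4/3 (g(w, c) = -⅓*4 = -4/3)
F(T) = -4/3 + T (F(T) = T - 4/3 = -4/3 + T)
M(x, P) = √(P² + x²)
M(F(-6), 18)*96 = √(18² + (-4/3 - 6)²)*96 = √(324 + (-22/3)²)*96 = √(324 + 484/9)*96 = √(3400/9)*96 = (10*√34/3)*96 = 320*√34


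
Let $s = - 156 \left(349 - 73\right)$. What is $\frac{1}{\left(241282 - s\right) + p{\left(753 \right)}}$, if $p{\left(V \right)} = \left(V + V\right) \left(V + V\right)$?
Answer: $\frac{1}{2552374} \approx 3.9179 \cdot 10^{-7}$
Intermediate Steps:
$s = -43056$ ($s = \left(-156\right) 276 = -43056$)
$p{\left(V \right)} = 4 V^{2}$ ($p{\left(V \right)} = 2 V 2 V = 4 V^{2}$)
$\frac{1}{\left(241282 - s\right) + p{\left(753 \right)}} = \frac{1}{\left(241282 - -43056\right) + 4 \cdot 753^{2}} = \frac{1}{\left(241282 + 43056\right) + 4 \cdot 567009} = \frac{1}{284338 + 2268036} = \frac{1}{2552374}$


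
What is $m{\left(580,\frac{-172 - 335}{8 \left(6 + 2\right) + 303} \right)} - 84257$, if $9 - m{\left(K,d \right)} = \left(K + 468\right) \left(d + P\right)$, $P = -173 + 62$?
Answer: $\frac{12304696}{367} \approx 33528.0$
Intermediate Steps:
$P = -111$
$m{\left(K,d \right)} = 9 - \left(-111 + d\right) \left(468 + K\right)$ ($m{\left(K,d \right)} = 9 - \left(K + 468\right) \left(d - 111\right) = 9 - \left(468 + K\right) \left(-111 + d\right) = 9 - \left(-111 + d\right) \left(468 + K\right)$)
$m{\left(580,\frac{-172 - 335}{8 \left(6 + 2\right) + 303} \right)} - 84257 = \left(51957 - 468 \frac{-172 - 335}{8 \left(6 + 2\right) + 303} + 111 \cdot 580 - 580 \frac{-172 - 335}{8 \left(6 + 2\right) + 303}\right) - 84257 = \left(51957 - 468 \left(- \frac{507}{8 \cdot 8 + 303}\right) + 64380 - 580 \left(- \frac{507}{8 \cdot 8 + 303}\right)\right) - 84257 = \left(51957 - 468 \left(- \frac{507}{64 + 303}\right) + 64380 - 580 \left(- \frac{507}{64 + 303}\right)\right) - 84257 = \left(51957 - 468 \left(- \frac{507}{367}\right) + 64380 - 580 \left(- \frac{507}{367}\right)\right) - 84257 = \left(51957 - 468 \left(\left(-507\right) \frac{1}{367}\right) + 64380 - 580 \left(\left(-507\right) \frac{1}{367}\right)\right) - 84257 = \left(51957 - - \frac{237276}{367} + 64380 - 580 \left(- \frac{507}{367}\right)\right) - 84257 = \left(51957 + \frac{237276}{367} + 64380 + \frac{294060}{367}\right) - 84257 = \frac{43227015}{367} - 84257 = \frac{12304696}{367}$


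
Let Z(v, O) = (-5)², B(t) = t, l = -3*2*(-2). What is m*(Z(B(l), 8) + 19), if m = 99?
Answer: 4356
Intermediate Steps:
l = 12 (l = -6*(-2) = 12)
Z(v, O) = 25
m*(Z(B(l), 8) + 19) = 99*(25 + 19) = 99*44 = 4356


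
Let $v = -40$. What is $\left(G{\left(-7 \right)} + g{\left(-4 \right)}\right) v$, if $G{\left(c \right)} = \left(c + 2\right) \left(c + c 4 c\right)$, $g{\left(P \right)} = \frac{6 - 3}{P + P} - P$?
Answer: $37655$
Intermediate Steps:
$g{\left(P \right)} = - P + \frac{3}{2 P}$ ($g{\left(P \right)} = \frac{3}{2 P} - P = - P + \frac{3}{2 P}$)
$G{\left(c \right)} = \left(2 + c\right) \left(c + 4 c^{2}\right)$ ($G{\left(c \right)} = \left(2 + c\right) \left(c + 4 c c\right) = \left(2 + c\right) \left(c + 4 c^{2}\right)$)
$\left(G{\left(-7 \right)} + g{\left(-4 \right)}\right) v = \left(- 7 \left(2 + 4 \left(-7\right)^{2} + 9 \left(-7\right)\right) + \left(\left(-1\right) \left(-4\right) + \frac{3}{2 \left(-4\right)}\right)\right) \left(-40\right) = \left(- 7 \left(2 + 4 \cdot 49 - 63\right) + \left(4 + \frac{3}{2} \left(- \frac{1}{4}\right)\right)\right) \left(-40\right) = \left(- 7 \left(2 + 196 - 63\right) + \left(4 - \frac{3}{8}\right)\right) \left(-40\right) = \left(\left(-7\right) 135 + \frac{29}{8}\right) \left(-40\right) = \left(-945 + \frac{29}{8}\right) \left(-40\right) = \left(- \frac{7531}{8}\right) \left(-40\right) = 37655$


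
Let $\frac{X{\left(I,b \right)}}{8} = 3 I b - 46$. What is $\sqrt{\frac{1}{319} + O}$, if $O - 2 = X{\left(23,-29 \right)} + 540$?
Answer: $\frac{i \sqrt{1611283355}}{319} \approx 125.83 i$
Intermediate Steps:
$X{\left(I,b \right)} = -368 + 24 I b$ ($X{\left(I,b \right)} = 8 \left(3 I b - 46\right) = 8 \left(-46 + 3 I b\right) = -368 + 24 I b$)
$O = -15834$ ($O = 2 + \left(\left(-368 + 24 \cdot 23 \left(-29\right)\right) + 540\right) = 2 + \left(\left(-368 - 16008\right) + 540\right) = 2 + \left(-16376 + 540\right) = 2 - 15836 = -15834$)
$\sqrt{\frac{1}{319} + O} = \sqrt{\frac{1}{319} - 15834} = \sqrt{- \frac{5051045}{319}} = \frac{i \sqrt{1611283355}}{319}$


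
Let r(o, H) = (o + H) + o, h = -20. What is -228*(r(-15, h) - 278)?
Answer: 74784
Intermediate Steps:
r(o, H) = H + 2*o (r(o, H) = (H + o) + o = H + 2*o)
-228*(r(-15, h) - 278) = -228*((-20 + 2*(-15)) - 278) = -228*((-20 - 30) - 278) = -228*(-50 - 278) = -228*(-328) = 74784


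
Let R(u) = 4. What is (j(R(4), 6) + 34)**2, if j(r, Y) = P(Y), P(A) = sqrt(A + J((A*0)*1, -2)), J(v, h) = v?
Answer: (34 + sqrt(6))**2 ≈ 1328.6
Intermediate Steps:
P(A) = sqrt(A) (P(A) = sqrt(A + (A*0)*1) = sqrt(A + 0*1) = sqrt(A + 0) = sqrt(A))
j(r, Y) = sqrt(Y)
(j(R(4), 6) + 34)**2 = (sqrt(6) + 34)**2 = (34 + sqrt(6))**2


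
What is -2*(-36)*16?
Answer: 1152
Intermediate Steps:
-2*(-36)*16 = 72*16 = 1152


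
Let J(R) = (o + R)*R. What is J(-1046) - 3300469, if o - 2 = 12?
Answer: -2220997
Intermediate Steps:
o = 14 (o = 2 + 12 = 14)
J(R) = R*(14 + R) (J(R) = (14 + R)*R = R*(14 + R))
J(-1046) - 3300469 = -1046*(14 - 1046) - 3300469 = -1046*(-1032) - 3300469 = 1079472 - 3300469 = -2220997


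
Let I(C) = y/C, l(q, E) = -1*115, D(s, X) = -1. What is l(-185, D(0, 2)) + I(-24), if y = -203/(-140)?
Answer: -55229/480 ≈ -115.06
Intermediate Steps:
y = 29/20 (y = -203*(-1/140) = 29/20 ≈ 1.4500)
l(q, E) = -115
I(C) = 29/(20*C)
l(-185, D(0, 2)) + I(-24) = -115 + (29/20)/(-24) = -115 + (29/20)*(-1/24) = -115 - 29/480 = -55229/480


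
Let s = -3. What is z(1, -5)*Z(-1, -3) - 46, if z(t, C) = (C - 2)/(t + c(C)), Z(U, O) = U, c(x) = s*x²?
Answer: -3411/74 ≈ -46.095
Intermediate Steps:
c(x) = -3*x²
z(t, C) = (-2 + C)/(t - 3*C²) (z(t, C) = (C - 2)/(t - 3*C²) = (-2 + C)/(t - 3*C²))
z(1, -5)*Z(-1, -3) - 46 = ((2 - 1*(-5))/(-1*1 + 3*(-5)²))*(-1) - 46 = ((2 + 5)/(-1 + 3*25))*(-1) - 46 = (7/(-1 + 75))*(-1) - 46 = (7/74)*(-1) - 46 = -7/74 - 46 = -3411/74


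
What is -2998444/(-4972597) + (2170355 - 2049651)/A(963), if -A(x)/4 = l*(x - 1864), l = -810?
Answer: 1019120664284/1814525508285 ≈ 0.56165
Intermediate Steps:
A(x) = -6039360 + 3240*x (A(x) = -(-3240)*(x - 1864) = -(-3240)*(-1864 + x) = -4*(1509840 - 810*x) = -6039360 + 3240*x)
-2998444/(-4972597) + (2170355 - 2049651)/A(963) = -2998444/(-4972597) + (2170355 - 2049651)/(-6039360 + 3240*963) = -2998444*(-1/4972597) + 120704/(-6039360 + 3120120) = 2998444/4972597 + 120704/(-2919240) = 2998444/4972597 + 120704*(-1/2919240) = 2998444/4972597 - 15088/364905 = 1019120664284/1814525508285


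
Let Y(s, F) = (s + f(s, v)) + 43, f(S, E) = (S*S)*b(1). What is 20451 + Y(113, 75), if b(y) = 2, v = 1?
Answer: 46145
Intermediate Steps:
f(S, E) = 2*S**2 (f(S, E) = (S*S)*2 = S**2*2 = 2*S**2)
Y(s, F) = 43 + s + 2*s**2 (Y(s, F) = (s + 2*s**2) + 43 = 43 + s + 2*s**2)
20451 + Y(113, 75) = 20451 + (43 + 113 + 2*113**2) = 20451 + (43 + 113 + 2*12769) = 20451 + (43 + 113 + 25538) = 20451 + 25694 = 46145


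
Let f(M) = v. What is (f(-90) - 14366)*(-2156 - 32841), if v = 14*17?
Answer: 494437616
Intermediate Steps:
v = 238
f(M) = 238
(f(-90) - 14366)*(-2156 - 32841) = (238 - 14366)*(-2156 - 32841) = -14128*(-34997) = 494437616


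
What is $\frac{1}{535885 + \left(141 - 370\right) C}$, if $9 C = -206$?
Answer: $\frac{9}{4870139} \approx 1.848 \cdot 10^{-6}$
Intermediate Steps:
$C = - \frac{206}{9}$ ($C = \frac{1}{9} \left(-206\right) = - \frac{206}{9} \approx -22.889$)
$\frac{1}{535885 + \left(141 - 370\right) C} = \frac{1}{535885 + \left(141 - 370\right) \left(- \frac{206}{9}\right)} = \frac{1}{535885 - - \frac{47174}{9}} = \frac{1}{535885 + \frac{47174}{9}} = \frac{1}{\frac{4870139}{9}} = \frac{9}{4870139}$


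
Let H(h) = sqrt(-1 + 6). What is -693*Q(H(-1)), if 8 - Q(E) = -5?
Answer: -9009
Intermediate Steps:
H(h) = sqrt(5)
Q(E) = 13 (Q(E) = 8 - 1*(-5) = 8 + 5 = 13)
-693*Q(H(-1)) = -693*13 = -9009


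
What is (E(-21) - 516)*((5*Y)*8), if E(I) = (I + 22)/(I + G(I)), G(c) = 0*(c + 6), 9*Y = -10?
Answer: 4334800/189 ≈ 22935.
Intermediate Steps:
Y = -10/9 (Y = (1/9)*(-10) = -10/9 ≈ -1.1111)
G(c) = 0 (G(c) = 0*(6 + c) = 0)
E(I) = (22 + I)/I (E(I) = (I + 22)/(I + 0) = (22 + I)/I)
(E(-21) - 516)*((5*Y)*8) = ((22 - 21)/(-21) - 516)*((5*(-10/9))*8) = (-1/21*1 - 516)*(-50/9*8) = (-1/21 - 516)*(-400/9) = -10837/21*(-400/9) = 4334800/189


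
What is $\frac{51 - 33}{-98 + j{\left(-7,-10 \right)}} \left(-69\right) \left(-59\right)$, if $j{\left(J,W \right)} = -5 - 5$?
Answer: $- \frac{1357}{2} \approx -678.5$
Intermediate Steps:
$j{\left(J,W \right)} = -10$
$\frac{51 - 33}{-98 + j{\left(-7,-10 \right)}} \left(-69\right) \left(-59\right) = \frac{51 - 33}{-98 - 10} \left(-69\right) \left(-59\right) = \frac{18}{-108} \left(-69\right) \left(-59\right) = 18 \left(- \frac{1}{108}\right) \left(-69\right) \left(-59\right) = \left(- \frac{1}{6}\right) \left(-69\right) \left(-59\right) = \frac{23}{2} \left(-59\right) = - \frac{1357}{2}$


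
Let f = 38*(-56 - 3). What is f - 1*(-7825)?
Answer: 5583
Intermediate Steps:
f = -2242 (f = 38*(-59) = -2242)
f - 1*(-7825) = -2242 - 1*(-7825) = -2242 + 7825 = 5583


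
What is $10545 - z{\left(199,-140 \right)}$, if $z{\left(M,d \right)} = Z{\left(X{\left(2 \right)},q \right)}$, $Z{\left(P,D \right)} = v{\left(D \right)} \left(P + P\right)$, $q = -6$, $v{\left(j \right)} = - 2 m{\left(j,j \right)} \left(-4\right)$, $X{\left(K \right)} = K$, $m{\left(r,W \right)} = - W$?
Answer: $10353$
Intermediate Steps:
$v{\left(j \right)} = - 8 j$ ($v{\left(j \right)} = - 2 \left(- j\right) \left(-4\right) = 2 j \left(-4\right) = - 8 j$)
$Z{\left(P,D \right)} = - 16 D P$ ($Z{\left(P,D \right)} = - 8 D \left(P + P\right) = - 8 D 2 P = - 16 D P$)
$z{\left(M,d \right)} = 192$ ($z{\left(M,d \right)} = \left(-16\right) \left(-6\right) 2 = 192$)
$10545 - z{\left(199,-140 \right)} = 10545 - 192 = 10353$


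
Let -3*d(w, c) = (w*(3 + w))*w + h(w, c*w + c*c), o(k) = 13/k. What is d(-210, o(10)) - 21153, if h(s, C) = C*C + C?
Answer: 89919031939/30000 ≈ 2.9973e+6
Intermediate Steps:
h(s, C) = C + C**2 (h(s, C) = C**2 + C = C + C**2)
d(w, c) = -w**2*(3 + w)/3 - (c**2 + c*w)*(1 + c**2 + c*w)/3 (d(w, c) = -((w*(3 + w))*w + (c*w + c*c)*(1 + (c*w + c*c)))/3 = -(w**2*(3 + w) + (c*w + c**2)*(1 + (c*w + c**2)))/3 = -(w**2*(3 + w) + (c**2 + c*w)*(1 + (c**2 + c*w)))/3 = -(w**2*(3 + w) + (c**2 + c*w)*(1 + c**2 + c*w))/3 = -w**2*(3 + w)/3 - (c**2 + c*w)*(1 + c**2 + c*w)/3)
d(-210, o(10)) - 21153 = (-1*(-210)**2 - 1/3*(-210)**3 - 13/10*(1 + (13/10)*(13/10 - 210))*(13/10 - 210)/3) - 21153 = (-1*44100 - 1/3*(-9261000) - 13*(1/10)*(1 + (13*(1/10))*(13*(1/10) - 210))*(13*(1/10) - 210)/3) - 21153 = (-44100 + 3087000 - 1/3*13/10*(1 + 13*(13/10 - 210)/10)*(13/10 - 210)) - 21153 = (-44100 + 3087000 - 1/3*13/10*(1 + (13/10)*(-2087/10))*(-2087/10)) - 21153 = (-44100 + 3087000 - 1/3*13/10*(1 - 27131/100)*(-2087/10)) - 21153 = (-44100 + 3087000 - 1/3*13/10*(-27031/100)*(-2087/10)) - 21153 = (-44100 + 3087000 - 733378061/30000) - 21153 = 90553621939/30000 - 21153 = 89919031939/30000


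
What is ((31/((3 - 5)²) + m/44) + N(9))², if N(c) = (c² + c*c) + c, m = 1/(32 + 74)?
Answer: 695040683481/21752896 ≈ 31952.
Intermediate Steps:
m = 1/106 ≈ 0.0094340
N(c) = c + 2*c² (N(c) = (c² + c²) + c = 2*c² + c = c + 2*c²)
((31/((3 - 5)²) + m/44) + N(9))² = ((31/((3 - 5)²) + (1/106)/44) + 9*(1 + 2*9))² = ((31/((-2)²) + (1/106)*(1/44)) + 9*(1 + 18))² = ((31/4 + 1/4664) + 9*19)² = ((31*(¼) + 1/4664) + 171)² = ((31/4 + 1/4664) + 171)² = (36147/4664 + 171)² = (833691/4664)² = 695040683481/21752896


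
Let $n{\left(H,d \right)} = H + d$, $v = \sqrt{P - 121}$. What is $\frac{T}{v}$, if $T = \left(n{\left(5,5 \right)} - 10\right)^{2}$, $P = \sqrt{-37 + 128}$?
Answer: $0$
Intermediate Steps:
$P = \sqrt{91} \approx 9.5394$
$v = \sqrt{-121 + \sqrt{91}}$ ($v = \sqrt{\sqrt{91} - 121} = \sqrt{-121 + \sqrt{91}} \approx 10.557 i$)
$T = 0$ ($T = \left(\left(5 + 5\right) - 10\right)^{2} = \left(10 - 10\right)^{2} = 0^{2} = 0$)
$\frac{T}{v} = \frac{0}{\sqrt{-121 + \sqrt{91}}} = 0$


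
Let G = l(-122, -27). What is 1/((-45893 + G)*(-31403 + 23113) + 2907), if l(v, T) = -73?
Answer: 1/381061047 ≈ 2.6243e-9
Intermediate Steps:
G = -73
1/((-45893 + G)*(-31403 + 23113) + 2907) = 1/((-45893 - 73)*(-31403 + 23113) + 2907) = 1/(-45966*(-8290) + 2907) = 1/(381058140 + 2907) = 1/381061047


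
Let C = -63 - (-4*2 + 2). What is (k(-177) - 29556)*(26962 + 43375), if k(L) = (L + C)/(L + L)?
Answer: -122651198805/59 ≈ -2.0788e+9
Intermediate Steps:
C = -57 (C = -63 - (-8 + 2) = -63 - 1*(-6) = -63 + 6 = -57)
k(L) = (-57 + L)/(2*L) (k(L) = (L - 57)/(L + L) = (-57 + L)/((2*L)) = (-57 + L)*(1/(2*L)) = (-57 + L)/(2*L))
(k(-177) - 29556)*(26962 + 43375) = ((1/2)*(-57 - 177)/(-177) - 29556)*(26962 + 43375) = ((1/2)*(-1/177)*(-234) - 29556)*70337 = (39/59 - 29556)*70337 = -1743765/59*70337 = -122651198805/59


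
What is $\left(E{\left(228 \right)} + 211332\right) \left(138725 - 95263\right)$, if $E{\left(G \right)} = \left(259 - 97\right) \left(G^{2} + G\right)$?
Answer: $376801458312$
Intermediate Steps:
$E{\left(G \right)} = 162 G + 162 G^{2}$ ($E{\left(G \right)} = 162 \left(G + G^{2}\right) = 162 G + 162 G^{2}$)
$\left(E{\left(228 \right)} + 211332\right) \left(138725 - 95263\right) = \left(162 \cdot 228 \left(1 + 228\right) + 211332\right) \left(138725 - 95263\right) = \left(162 \cdot 228 \cdot 229 + 211332\right) 43462 = \left(8458344 + 211332\right) 43462 = 8669676 \cdot 43462 = 376801458312$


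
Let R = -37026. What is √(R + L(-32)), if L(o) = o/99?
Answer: I*√40321666/33 ≈ 192.42*I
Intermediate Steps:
L(o) = o/99 (L(o) = o*(1/99) = o/99)
√(R + L(-32)) = √(-37026 + (1/99)*(-32)) = √(-37026 - 32/99) = √(-3665606/99) = I*√40321666/33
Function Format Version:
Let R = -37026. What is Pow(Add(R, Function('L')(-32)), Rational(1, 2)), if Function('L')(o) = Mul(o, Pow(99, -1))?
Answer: Mul(Rational(1, 33), I, Pow(40321666, Rational(1, 2))) ≈ Mul(192.42, I)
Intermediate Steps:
Function('L')(o) = Mul(Rational(1, 99), o) (Function('L')(o) = Mul(o, Rational(1, 99)) = Mul(Rational(1, 99), o))
Pow(Add(R, Function('L')(-32)), Rational(1, 2)) = Pow(Add(-37026, Mul(Rational(1, 99), -32)), Rational(1, 2)) = Pow(Add(-37026, Rational(-32, 99)), Rational(1, 2)) = Pow(Rational(-3665606, 99), Rational(1, 2)) = Mul(Rational(1, 33), I, Pow(40321666, Rational(1, 2)))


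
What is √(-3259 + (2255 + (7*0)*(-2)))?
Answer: 2*I*√251 ≈ 31.686*I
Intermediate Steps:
√(-3259 + (2255 + (7*0)*(-2))) = √(-3259 + (2255 + 0*(-2))) = √(-3259 + (2255 + 0)) = √(-3259 + 2255) = √(-1004) = 2*I*√251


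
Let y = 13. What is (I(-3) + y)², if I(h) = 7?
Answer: 400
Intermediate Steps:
(I(-3) + y)² = (7 + 13)² = 20² = 400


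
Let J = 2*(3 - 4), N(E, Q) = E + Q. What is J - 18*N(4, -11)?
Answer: 124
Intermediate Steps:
J = -2 (J = 2*(-1) = -2)
J - 18*N(4, -11) = -2 - 18*(4 - 11) = -2 - 18*(-7) = -2 + 126 = 124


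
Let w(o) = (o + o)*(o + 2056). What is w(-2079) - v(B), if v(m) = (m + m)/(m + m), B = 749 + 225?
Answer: 95633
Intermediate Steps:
B = 974
v(m) = 1 (v(m) = (2*m)/((2*m)) = (2*m)*(1/(2*m)) = 1)
w(o) = 2*o*(2056 + o) (w(o) = (2*o)*(2056 + o) = 2*o*(2056 + o))
w(-2079) - v(B) = 2*(-2079)*(2056 - 2079) - 1*1 = 2*(-2079)*(-23) - 1 = 95634 - 1 = 95633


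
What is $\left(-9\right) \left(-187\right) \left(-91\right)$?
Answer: $-153153$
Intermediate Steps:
$\left(-9\right) \left(-187\right) \left(-91\right) = 1683 \left(-91\right) = -153153$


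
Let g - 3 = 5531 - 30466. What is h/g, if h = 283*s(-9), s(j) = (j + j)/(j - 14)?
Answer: -2547/286718 ≈ -0.0088833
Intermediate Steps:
s(j) = 2*j/(-14 + j) (s(j) = (2*j)/(-14 + j) = 2*j/(-14 + j))
g = -24932 (g = 3 + (5531 - 30466) = 3 - 24935 = -24932)
h = 5094/23 (h = 283*(2*(-9)/(-14 - 9)) = 283*(2*(-9)/(-23)) = 283*(2*(-9)*(-1/23)) = 283*(18/23) = 5094/23 ≈ 221.48)
h/g = (5094/23)/(-24932) = (5094/23)*(-1/24932) = -2547/286718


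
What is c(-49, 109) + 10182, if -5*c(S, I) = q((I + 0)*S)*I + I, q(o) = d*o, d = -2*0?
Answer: 50801/5 ≈ 10160.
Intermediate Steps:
d = 0
q(o) = 0 (q(o) = 0*o = 0)
c(S, I) = -I/5 (c(S, I) = -(0*I + I)/5 = -(0 + I)/5 = -I/5)
c(-49, 109) + 10182 = -⅕*109 + 10182 = -109/5 + 10182 = 50801/5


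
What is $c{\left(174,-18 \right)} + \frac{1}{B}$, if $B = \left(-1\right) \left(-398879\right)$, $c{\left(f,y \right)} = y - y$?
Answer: $\frac{1}{398879} \approx 2.507 \cdot 10^{-6}$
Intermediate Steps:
$c{\left(f,y \right)} = 0$
$B = 398879$
$c{\left(174,-18 \right)} + \frac{1}{B} = 0 + \frac{1}{398879} = \frac{1}{398879}$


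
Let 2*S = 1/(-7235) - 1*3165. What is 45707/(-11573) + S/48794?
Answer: -8134099351227/2042776790035 ≈ -3.9819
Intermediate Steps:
S = -11449388/7235 (S = (1/(-7235) - 1*3165)/2 = (-1/7235 - 3165)/2 = (½)*(-22898776/7235) = -11449388/7235 ≈ -1582.5)
45707/(-11573) + S/48794 = 45707/(-11573) - 11449388/7235/48794 = 45707*(-1/11573) - 11449388/7235*1/48794 = -45707/11573 - 5724694/176512295 = -8134099351227/2042776790035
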